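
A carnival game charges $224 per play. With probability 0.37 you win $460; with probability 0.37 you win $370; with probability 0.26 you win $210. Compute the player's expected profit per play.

E[payout] = 460·0.37 + 370·0.37 + 210·0.26
 = 170.2 + 136.9 + 54.6
 = 361.7
Net = 361.7 - 224 = 137.7

137.7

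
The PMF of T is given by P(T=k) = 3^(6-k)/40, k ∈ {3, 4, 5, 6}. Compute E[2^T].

13

E[2^T] = Σ 2^t·P(T=t)
 = 8·27/40 + 16·9/40 + 32·3/40 + 64·1/40
 = 27/5 + 18/5 + 12/5 + 8/5
 = 13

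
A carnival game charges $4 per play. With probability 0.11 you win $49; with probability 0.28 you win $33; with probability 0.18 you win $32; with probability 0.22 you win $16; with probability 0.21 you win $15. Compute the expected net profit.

23.06

E[payout] = 49·0.11 + 33·0.28 + 32·0.18 + 16·0.22 + 15·0.21
 = 5.39 + 9.24 + 5.76 + 3.52 + 3.15
 = 27.06
Net = 27.06 - 4 = 23.06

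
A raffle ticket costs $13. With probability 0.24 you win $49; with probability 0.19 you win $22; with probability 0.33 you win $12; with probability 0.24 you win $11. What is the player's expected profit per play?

9.54

E[payout] = 49·0.24 + 22·0.19 + 12·0.33 + 11·0.24
 = 11.76 + 4.18 + 3.96 + 2.64
 = 22.54
Net = 22.54 - 13 = 9.54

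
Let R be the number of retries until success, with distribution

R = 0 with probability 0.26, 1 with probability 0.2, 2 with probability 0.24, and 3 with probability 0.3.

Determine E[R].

E[R] = Σ r·P(R=r)
 = 0·0.26 + 1·0.2 + 2·0.24 + 3·0.3
 = 0 + 0.2 + 0.48 + 0.9
 = 1.58

1.58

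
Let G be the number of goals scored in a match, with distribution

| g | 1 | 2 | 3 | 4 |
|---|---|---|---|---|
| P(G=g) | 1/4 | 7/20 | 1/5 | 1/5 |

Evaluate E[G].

E[G] = Σ g·P(G=g)
 = 1·1/4 + 2·7/20 + 3·1/5 + 4·1/5
 = 1/4 + 7/10 + 3/5 + 4/5
 = 47/20

2.35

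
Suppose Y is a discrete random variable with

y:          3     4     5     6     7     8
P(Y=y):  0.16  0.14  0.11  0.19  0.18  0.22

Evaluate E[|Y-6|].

E[|Y-6|] = Σ |y-6|·P(Y=y)
 = 3·0.16 + 2·0.14 + 1·0.11 + 0·0.19 + 1·0.18 + 2·0.22
 = 0.48 + 0.28 + 0.11 + 0 + 0.18 + 0.44
 = 1.49

1.49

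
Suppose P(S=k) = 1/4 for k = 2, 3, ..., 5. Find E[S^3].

56

E[S^3] = Σ s^3·P(S=s)
 = 8·1/4 + 27·1/4 + 64·1/4 + 125·1/4
 = 2 + 27/4 + 16 + 125/4
 = 56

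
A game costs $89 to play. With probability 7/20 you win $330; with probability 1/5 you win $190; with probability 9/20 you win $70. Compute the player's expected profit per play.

E[payout] = 330·7/20 + 190·1/5 + 70·9/20
 = 231/2 + 38 + 63/2
 = 185
Net = 185 - 89 = 96

96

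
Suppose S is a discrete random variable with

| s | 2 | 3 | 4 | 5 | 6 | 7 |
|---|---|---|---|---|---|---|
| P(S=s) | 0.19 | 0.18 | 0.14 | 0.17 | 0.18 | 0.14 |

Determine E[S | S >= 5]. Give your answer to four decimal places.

5.9388

P(S >= 5) = 0.17 + 0.18 + 0.14 = 0.49.
E[S | S >= 5] = [5·0.17 + 6·0.18 + 7·0.14] / 0.49
 = 2.91 / 0.49
 = 291/49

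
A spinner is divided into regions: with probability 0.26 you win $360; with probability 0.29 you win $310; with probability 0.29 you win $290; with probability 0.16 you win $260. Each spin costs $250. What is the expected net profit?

59.2

E[payout] = 360·0.26 + 310·0.29 + 290·0.29 + 260·0.16
 = 93.6 + 89.9 + 84.1 + 41.6
 = 309.2
Net = 309.2 - 250 = 59.2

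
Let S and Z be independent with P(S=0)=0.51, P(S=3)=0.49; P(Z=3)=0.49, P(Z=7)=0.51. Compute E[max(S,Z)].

5.04

E[max(S,Z)] = Σ_s Σ_z max(s,z) · P(S=s)P(Z=z)
 = 3·0.2499 + 7·0.2601 + 3·0.2401 + 7·0.2499
 = 0.7497 + 1.8207 + 0.7203 + 1.7493
 = 5.04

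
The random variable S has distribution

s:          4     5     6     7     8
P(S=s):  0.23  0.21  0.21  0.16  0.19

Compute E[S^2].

36.49

E[S^2] = Σ s^2·P(S=s)
 = 16·0.23 + 25·0.21 + 36·0.21 + 49·0.16 + 64·0.19
 = 3.68 + 5.25 + 7.56 + 7.84 + 12.16
 = 36.49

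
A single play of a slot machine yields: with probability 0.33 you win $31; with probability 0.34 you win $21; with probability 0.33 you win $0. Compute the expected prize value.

17.37

E[payout] = 31·0.33 + 21·0.34 + 0·0.33
 = 10.23 + 7.14 + 0
 = 17.37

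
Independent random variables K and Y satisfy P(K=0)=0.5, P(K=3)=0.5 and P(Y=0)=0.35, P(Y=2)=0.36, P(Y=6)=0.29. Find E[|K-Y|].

E[|K-Y|] = Σ_k Σ_y |k-y| · P(K=k)P(Y=y)
 = 0·0.175 + 2·0.18 + 6·0.145 + 3·0.175 + 1·0.18 + 3·0.145
 = 0 + 0.36 + 0.87 + 0.525 + 0.18 + 0.435
 = 2.37

2.37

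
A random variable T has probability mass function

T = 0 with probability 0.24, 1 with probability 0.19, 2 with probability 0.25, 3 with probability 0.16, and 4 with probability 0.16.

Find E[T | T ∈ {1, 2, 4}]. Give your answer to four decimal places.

P(T ∈ {1, 2, 4}) = 0.19 + 0.25 + 0.16 = 0.6.
E[T | T ∈ {1, 2, 4}] = [1·0.19 + 2·0.25 + 4·0.16] / 0.6
 = 1.33 / 0.6
 = 133/60

2.2167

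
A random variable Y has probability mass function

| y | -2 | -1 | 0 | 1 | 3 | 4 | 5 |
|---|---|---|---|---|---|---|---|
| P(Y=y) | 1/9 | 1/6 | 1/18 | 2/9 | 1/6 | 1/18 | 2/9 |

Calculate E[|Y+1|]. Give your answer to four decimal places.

E[|Y+1|] = Σ |y+1|·P(Y=y)
 = 1·1/9 + 0·1/6 + 1·1/18 + 2·2/9 + 4·1/6 + 5·1/18 + 6·2/9
 = 1/9 + 0 + 1/18 + 4/9 + 2/3 + 5/18 + 4/3
 = 26/9

2.8889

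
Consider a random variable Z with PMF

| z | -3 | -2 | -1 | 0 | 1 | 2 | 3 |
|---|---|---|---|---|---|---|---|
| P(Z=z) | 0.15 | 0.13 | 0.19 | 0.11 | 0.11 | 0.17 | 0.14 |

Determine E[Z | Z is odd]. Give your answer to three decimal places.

P(Z is odd) = 0.15 + 0.19 + 0.11 + 0.14 = 0.59.
E[Z | Z is odd] = [(-3)·0.15 + (-1)·0.19 + 1·0.11 + 3·0.14] / 0.59
 = -0.11 / 0.59
 = -11/59

-0.186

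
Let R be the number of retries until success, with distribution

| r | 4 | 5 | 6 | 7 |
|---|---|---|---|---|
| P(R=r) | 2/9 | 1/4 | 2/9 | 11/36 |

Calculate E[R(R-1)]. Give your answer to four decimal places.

27.1667

E[R(R-1)] = Σ r(r-1)·P(R=r)
 = 12·2/9 + 20·1/4 + 30·2/9 + 42·11/36
 = 8/3 + 5 + 20/3 + 77/6
 = 163/6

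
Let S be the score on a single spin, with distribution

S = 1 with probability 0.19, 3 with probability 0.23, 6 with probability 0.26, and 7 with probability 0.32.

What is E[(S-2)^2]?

12.58

E[(S-2)^2] = Σ (s-2)^2·P(S=s)
 = 1·0.19 + 1·0.23 + 16·0.26 + 25·0.32
 = 0.19 + 0.23 + 4.16 + 8
 = 12.58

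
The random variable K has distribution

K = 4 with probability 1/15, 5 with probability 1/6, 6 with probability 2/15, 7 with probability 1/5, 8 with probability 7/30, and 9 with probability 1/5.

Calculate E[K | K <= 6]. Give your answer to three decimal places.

P(K <= 6) = 1/15 + 1/6 + 2/15 = 11/30.
E[K | K <= 6] = [4·1/15 + 5·1/6 + 6·2/15] / (11/30)
 = 19/10 / (11/30)
 = 57/11

5.182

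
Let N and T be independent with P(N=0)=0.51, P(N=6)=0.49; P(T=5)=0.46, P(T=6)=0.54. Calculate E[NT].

16.2876

E[NT] = Σ_n Σ_t nt · P(N=n)P(T=t)
 = 0·0.2346 + 0·0.2754 + 30·0.2254 + 36·0.2646
 = 0 + 0 + 6.762 + 9.5256
 = 16.2876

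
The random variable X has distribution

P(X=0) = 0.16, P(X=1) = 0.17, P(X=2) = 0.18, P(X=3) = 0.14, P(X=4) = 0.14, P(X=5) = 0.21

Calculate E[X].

E[X] = Σ x·P(X=x)
 = 0·0.16 + 1·0.17 + 2·0.18 + 3·0.14 + 4·0.14 + 5·0.21
 = 0 + 0.17 + 0.36 + 0.42 + 0.56 + 1.05
 = 2.56

2.56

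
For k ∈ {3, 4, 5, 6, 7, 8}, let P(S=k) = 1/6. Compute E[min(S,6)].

E[min(S,6)] = Σ min(s,6)·P(S=s)
 = 3·1/6 + 4·1/6 + 5·1/6 + 6·1/6 + 6·1/6 + 6·1/6
 = 1/2 + 2/3 + 5/6 + 1 + 1 + 1
 = 5

5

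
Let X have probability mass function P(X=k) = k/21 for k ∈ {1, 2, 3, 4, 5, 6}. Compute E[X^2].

21

E[X^2] = Σ x^2·P(X=x)
 = 1·1/21 + 4·2/21 + 9·1/7 + 16·4/21 + 25·5/21 + 36·2/7
 = 1/21 + 8/21 + 9/7 + 64/21 + 125/21 + 72/7
 = 21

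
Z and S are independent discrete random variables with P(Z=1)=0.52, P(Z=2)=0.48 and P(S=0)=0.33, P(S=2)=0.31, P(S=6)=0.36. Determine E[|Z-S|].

2.2768

E[|Z-S|] = Σ_z Σ_s |z-s| · P(Z=z)P(S=s)
 = 1·0.1716 + 1·0.1612 + 5·0.1872 + 2·0.1584 + 0·0.1488 + 4·0.1728
 = 0.1716 + 0.1612 + 0.936 + 0.3168 + 0 + 0.6912
 = 2.2768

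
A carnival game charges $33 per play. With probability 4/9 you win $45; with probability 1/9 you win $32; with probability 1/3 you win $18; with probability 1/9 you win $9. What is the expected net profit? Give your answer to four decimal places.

-2.4444

E[payout] = 45·4/9 + 32·1/9 + 18·1/3 + 9·1/9
 = 20 + 32/9 + 6 + 1
 = 275/9
Net = 275/9 - 33 = -22/9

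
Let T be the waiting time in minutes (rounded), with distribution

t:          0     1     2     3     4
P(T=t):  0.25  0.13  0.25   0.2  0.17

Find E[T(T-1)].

E[T(T-1)] = Σ t(t-1)·P(T=t)
 = 0·0.25 + 0·0.13 + 2·0.25 + 6·0.2 + 12·0.17
 = 0 + 0 + 0.5 + 1.2 + 2.04
 = 3.74

3.74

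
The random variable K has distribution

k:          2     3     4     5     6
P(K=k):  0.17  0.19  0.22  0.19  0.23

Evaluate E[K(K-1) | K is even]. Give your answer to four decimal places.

15.9355

P(K is even) = 0.17 + 0.22 + 0.23 = 0.62.
E[K(K-1) | K is even] = [2·0.17 + 12·0.22 + 30·0.23] / 0.62
 = 9.88 / 0.62
 = 494/31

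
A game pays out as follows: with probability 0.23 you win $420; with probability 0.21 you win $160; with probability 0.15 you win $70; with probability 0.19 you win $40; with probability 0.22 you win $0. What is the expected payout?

E[payout] = 420·0.23 + 160·0.21 + 70·0.15 + 40·0.19 + 0·0.22
 = 96.6 + 33.6 + 10.5 + 7.6 + 0
 = 148.3

148.3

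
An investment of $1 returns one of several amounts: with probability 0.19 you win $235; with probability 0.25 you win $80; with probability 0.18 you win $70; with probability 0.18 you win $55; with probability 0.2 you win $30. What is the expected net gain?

92.15

E[payout] = 235·0.19 + 80·0.25 + 70·0.18 + 55·0.18 + 30·0.2
 = 44.65 + 20 + 12.6 + 9.9 + 6
 = 93.15
Net = 93.15 - 1 = 92.15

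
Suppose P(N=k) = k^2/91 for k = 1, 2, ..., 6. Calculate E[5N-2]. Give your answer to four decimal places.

22.2308

E[5N-2] = Σ (5n-2)·P(N=n)
 = 3·1/91 + 8·4/91 + 13·9/91 + 18·16/91 + 23·25/91 + 28·36/91
 = 3/91 + 32/91 + 9/7 + 288/91 + 575/91 + 144/13
 = 289/13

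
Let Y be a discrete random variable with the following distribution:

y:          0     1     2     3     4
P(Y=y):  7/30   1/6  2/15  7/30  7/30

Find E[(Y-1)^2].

E[(Y-1)^2] = Σ (y-1)^2·P(Y=y)
 = 1·7/30 + 0·1/6 + 1·2/15 + 4·7/30 + 9·7/30
 = 7/30 + 0 + 2/15 + 14/15 + 21/10
 = 17/5

3.4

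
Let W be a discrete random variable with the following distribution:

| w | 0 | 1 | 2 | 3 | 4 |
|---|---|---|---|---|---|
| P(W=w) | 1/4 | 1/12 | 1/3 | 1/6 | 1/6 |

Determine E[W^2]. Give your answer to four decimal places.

5.5833

E[W^2] = Σ w^2·P(W=w)
 = 0·1/4 + 1·1/12 + 4·1/3 + 9·1/6 + 16·1/6
 = 0 + 1/12 + 4/3 + 3/2 + 8/3
 = 67/12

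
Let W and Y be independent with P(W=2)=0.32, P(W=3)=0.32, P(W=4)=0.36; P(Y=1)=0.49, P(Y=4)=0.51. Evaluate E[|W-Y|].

1.4892

E[|W-Y|] = Σ_w Σ_y |w-y| · P(W=w)P(Y=y)
 = 1·0.1568 + 2·0.1632 + 2·0.1568 + 1·0.1632 + 3·0.1764 + 0·0.1836
 = 0.1568 + 0.3264 + 0.3136 + 0.1632 + 0.5292 + 0
 = 1.4892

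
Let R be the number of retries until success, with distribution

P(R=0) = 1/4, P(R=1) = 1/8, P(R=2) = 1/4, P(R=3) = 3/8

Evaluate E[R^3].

12.25

E[R^3] = Σ r^3·P(R=r)
 = 0·1/4 + 1·1/8 + 8·1/4 + 27·3/8
 = 0 + 1/8 + 2 + 81/8
 = 49/4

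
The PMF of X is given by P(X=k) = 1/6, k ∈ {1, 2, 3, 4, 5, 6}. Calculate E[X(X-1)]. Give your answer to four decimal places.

11.6667

E[X(X-1)] = Σ x(x-1)·P(X=x)
 = 0·1/6 + 2·1/6 + 6·1/6 + 12·1/6 + 20·1/6 + 30·1/6
 = 0 + 1/3 + 1 + 2 + 10/3 + 5
 = 35/3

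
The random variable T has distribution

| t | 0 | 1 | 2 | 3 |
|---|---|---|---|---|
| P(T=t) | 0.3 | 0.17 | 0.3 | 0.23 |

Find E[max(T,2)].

E[max(T,2)] = Σ max(t,2)·P(T=t)
 = 2·0.3 + 2·0.17 + 2·0.3 + 3·0.23
 = 0.6 + 0.34 + 0.6 + 0.69
 = 2.23

2.23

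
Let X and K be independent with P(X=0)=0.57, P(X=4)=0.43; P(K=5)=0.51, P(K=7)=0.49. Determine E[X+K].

E[X+K] = Σ_x Σ_k (x+k) · P(X=x)P(K=k)
 = 5·0.2907 + 7·0.2793 + 9·0.2193 + 11·0.2107
 = 1.4535 + 1.9551 + 1.9737 + 2.3177
 = 7.7

7.7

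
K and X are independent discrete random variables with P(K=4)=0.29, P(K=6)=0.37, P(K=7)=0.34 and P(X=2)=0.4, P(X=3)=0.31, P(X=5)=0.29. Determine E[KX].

18.3168

E[KX] = Σ_k Σ_x kx · P(K=k)P(X=x)
 = 8·0.116 + 12·0.0899 + 20·0.0841 + 12·0.148 + 18·0.1147 + 30·0.1073 + 14·0.136 + 21·0.1054 + 35·0.0986
 = 0.928 + 1.0788 + 1.682 + 1.776 + 2.0646 + 3.219 + 1.904 + 2.2134 + 3.451
 = 18.3168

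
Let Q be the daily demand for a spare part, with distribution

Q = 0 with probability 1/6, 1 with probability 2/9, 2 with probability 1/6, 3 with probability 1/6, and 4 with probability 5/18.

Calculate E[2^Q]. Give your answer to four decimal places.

E[2^Q] = Σ 2^q·P(Q=q)
 = 1·1/6 + 2·2/9 + 4·1/6 + 8·1/6 + 16·5/18
 = 1/6 + 4/9 + 2/3 + 4/3 + 40/9
 = 127/18

7.0556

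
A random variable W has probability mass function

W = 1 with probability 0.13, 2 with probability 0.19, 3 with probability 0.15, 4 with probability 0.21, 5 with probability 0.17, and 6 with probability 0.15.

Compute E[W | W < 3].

1.59375

P(W < 3) = 0.13 + 0.19 = 0.32.
E[W | W < 3] = [1·0.13 + 2·0.19] / 0.32
 = 0.51 / 0.32
 = 51/32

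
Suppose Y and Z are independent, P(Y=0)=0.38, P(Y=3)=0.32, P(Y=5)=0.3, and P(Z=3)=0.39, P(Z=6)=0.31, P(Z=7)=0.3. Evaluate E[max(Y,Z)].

E[max(Y,Z)] = Σ_y Σ_z max(y,z) · P(Y=y)P(Z=z)
 = 3·0.1482 + 6·0.1178 + 7·0.114 + 3·0.1248 + 6·0.0992 + 7·0.096 + 5·0.117 + 6·0.093 + 7·0.09
 = 0.4446 + 0.7068 + 0.798 + 0.3744 + 0.5952 + 0.672 + 0.585 + 0.558 + 0.63
 = 5.364

5.364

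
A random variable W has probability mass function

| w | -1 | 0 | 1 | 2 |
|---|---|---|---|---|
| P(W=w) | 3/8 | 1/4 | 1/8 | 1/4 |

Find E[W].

0.25

E[W] = Σ w·P(W=w)
 = (-1)·3/8 + 0·1/4 + 1·1/8 + 2·1/4
 = (-3/8) + 0 + 1/8 + 1/2
 = 1/4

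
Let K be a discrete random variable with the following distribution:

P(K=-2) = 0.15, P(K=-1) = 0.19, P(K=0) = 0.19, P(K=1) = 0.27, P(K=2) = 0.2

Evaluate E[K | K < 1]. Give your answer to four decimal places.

-0.9245

P(K < 1) = 0.15 + 0.19 + 0.19 = 0.53.
E[K | K < 1] = [(-2)·0.15 + (-1)·0.19 + 0·0.19] / 0.53
 = -0.49 / 0.53
 = -49/53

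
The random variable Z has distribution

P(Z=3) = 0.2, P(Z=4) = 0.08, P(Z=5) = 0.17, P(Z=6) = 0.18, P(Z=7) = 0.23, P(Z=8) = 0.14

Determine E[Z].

5.58

E[Z] = Σ z·P(Z=z)
 = 3·0.2 + 4·0.08 + 5·0.17 + 6·0.18 + 7·0.23 + 8·0.14
 = 0.6 + 0.32 + 0.85 + 1.08 + 1.61 + 1.12
 = 5.58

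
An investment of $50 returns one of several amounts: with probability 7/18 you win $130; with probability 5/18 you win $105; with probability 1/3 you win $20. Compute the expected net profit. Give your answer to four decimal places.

36.3889

E[payout] = 130·7/18 + 105·5/18 + 20·1/3
 = 455/9 + 175/6 + 20/3
 = 1555/18
Net = 1555/18 - 50 = 655/18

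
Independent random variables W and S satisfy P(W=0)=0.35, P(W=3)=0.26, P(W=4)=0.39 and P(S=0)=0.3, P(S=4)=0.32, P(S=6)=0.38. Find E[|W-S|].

2.624

E[|W-S|] = Σ_w Σ_s |w-s| · P(W=w)P(S=s)
 = 0·0.105 + 4·0.112 + 6·0.133 + 3·0.078 + 1·0.0832 + 3·0.0988 + 4·0.117 + 0·0.1248 + 2·0.1482
 = 0 + 0.448 + 0.798 + 0.234 + 0.0832 + 0.2964 + 0.468 + 0 + 0.2964
 = 2.624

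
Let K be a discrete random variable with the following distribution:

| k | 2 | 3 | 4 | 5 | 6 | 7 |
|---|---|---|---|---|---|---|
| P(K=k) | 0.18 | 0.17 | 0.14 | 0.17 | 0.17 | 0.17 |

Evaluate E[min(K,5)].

3.98

E[min(K,5)] = Σ min(k,5)·P(K=k)
 = 2·0.18 + 3·0.17 + 4·0.14 + 5·0.17 + 5·0.17 + 5·0.17
 = 0.36 + 0.51 + 0.56 + 0.85 + 0.85 + 0.85
 = 3.98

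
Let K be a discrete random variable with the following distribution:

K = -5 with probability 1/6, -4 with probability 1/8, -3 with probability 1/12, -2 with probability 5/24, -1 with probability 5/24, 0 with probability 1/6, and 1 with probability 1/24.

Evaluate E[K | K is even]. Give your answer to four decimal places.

P(K is even) = 1/8 + 5/24 + 1/6 = 1/2.
E[K | K is even] = [(-4)·1/8 + (-2)·5/24 + 0·1/6] / (1/2)
 = -11/12 / (1/2)
 = -11/6

-1.8333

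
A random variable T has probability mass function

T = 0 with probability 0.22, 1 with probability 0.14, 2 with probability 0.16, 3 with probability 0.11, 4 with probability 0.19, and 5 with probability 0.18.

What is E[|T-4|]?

E[|T-4|] = Σ |t-4|·P(T=t)
 = 4·0.22 + 3·0.14 + 2·0.16 + 1·0.11 + 0·0.19 + 1·0.18
 = 0.88 + 0.42 + 0.32 + 0.11 + 0 + 0.18
 = 1.91

1.91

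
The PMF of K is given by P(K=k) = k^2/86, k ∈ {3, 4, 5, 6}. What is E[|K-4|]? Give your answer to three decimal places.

1.233

E[|K-4|] = Σ |k-4|·P(K=k)
 = 1·9/86 + 0·8/43 + 1·25/86 + 2·18/43
 = 9/86 + 0 + 25/86 + 36/43
 = 53/43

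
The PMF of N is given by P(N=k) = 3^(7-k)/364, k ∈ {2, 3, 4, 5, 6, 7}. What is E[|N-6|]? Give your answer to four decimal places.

E[|N-6|] = Σ |n-6|·P(N=n)
 = 4·243/364 + 3·81/364 + 2·27/364 + 1·9/364 + 0·3/364 + 1·1/364
 = 243/91 + 243/364 + 27/182 + 9/364 + 0 + 1/364
 = 1279/364

3.5137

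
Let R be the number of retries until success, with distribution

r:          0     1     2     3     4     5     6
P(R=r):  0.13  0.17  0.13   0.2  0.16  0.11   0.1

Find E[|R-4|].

E[|R-4|] = Σ |r-4|·P(R=r)
 = 4·0.13 + 3·0.17 + 2·0.13 + 1·0.2 + 0·0.16 + 1·0.11 + 2·0.1
 = 0.52 + 0.51 + 0.26 + 0.2 + 0 + 0.11 + 0.2
 = 1.8

1.8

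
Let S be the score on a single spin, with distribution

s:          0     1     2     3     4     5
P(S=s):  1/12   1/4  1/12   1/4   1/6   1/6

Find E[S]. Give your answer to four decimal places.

2.6667

E[S] = Σ s·P(S=s)
 = 0·1/12 + 1·1/4 + 2·1/12 + 3·1/4 + 4·1/6 + 5·1/6
 = 0 + 1/4 + 1/6 + 3/4 + 2/3 + 5/6
 = 8/3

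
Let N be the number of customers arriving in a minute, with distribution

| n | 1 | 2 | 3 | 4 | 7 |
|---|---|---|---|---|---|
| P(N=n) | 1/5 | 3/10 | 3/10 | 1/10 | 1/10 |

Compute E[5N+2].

E[5N+2] = Σ (5n+2)·P(N=n)
 = 7·1/5 + 12·3/10 + 17·3/10 + 22·1/10 + 37·1/10
 = 7/5 + 18/5 + 51/10 + 11/5 + 37/10
 = 16

16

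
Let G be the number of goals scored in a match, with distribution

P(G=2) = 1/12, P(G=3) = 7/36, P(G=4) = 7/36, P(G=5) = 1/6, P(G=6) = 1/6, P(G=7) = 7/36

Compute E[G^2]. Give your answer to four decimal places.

E[G^2] = Σ g^2·P(G=g)
 = 4·1/12 + 9·7/36 + 16·7/36 + 25·1/6 + 36·1/6 + 49·7/36
 = 1/3 + 7/4 + 28/9 + 25/6 + 6 + 343/36
 = 224/9

24.8889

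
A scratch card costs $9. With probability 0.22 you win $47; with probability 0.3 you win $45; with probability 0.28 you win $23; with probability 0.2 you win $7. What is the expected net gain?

22.68

E[payout] = 47·0.22 + 45·0.3 + 23·0.28 + 7·0.2
 = 10.34 + 13.5 + 6.44 + 1.4
 = 31.68
Net = 31.68 - 9 = 22.68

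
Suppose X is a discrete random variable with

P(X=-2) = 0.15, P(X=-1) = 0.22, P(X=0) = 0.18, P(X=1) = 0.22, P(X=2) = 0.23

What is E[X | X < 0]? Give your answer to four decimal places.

-1.4054

P(X < 0) = 0.15 + 0.22 = 0.37.
E[X | X < 0] = [(-2)·0.15 + (-1)·0.22] / 0.37
 = -0.52 / 0.37
 = -52/37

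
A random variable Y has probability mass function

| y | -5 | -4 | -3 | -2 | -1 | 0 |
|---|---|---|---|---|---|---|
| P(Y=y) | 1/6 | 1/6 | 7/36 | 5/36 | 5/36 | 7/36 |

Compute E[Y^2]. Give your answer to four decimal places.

9.2778

E[Y^2] = Σ y^2·P(Y=y)
 = 25·1/6 + 16·1/6 + 9·7/36 + 4·5/36 + 1·5/36 + 0·7/36
 = 25/6 + 8/3 + 7/4 + 5/9 + 5/36 + 0
 = 167/18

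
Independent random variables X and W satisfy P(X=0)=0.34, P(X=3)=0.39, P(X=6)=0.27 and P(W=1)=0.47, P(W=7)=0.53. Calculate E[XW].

E[XW] = Σ_x Σ_w xw · P(X=x)P(W=w)
 = 0·0.1598 + 0·0.1802 + 3·0.1833 + 21·0.2067 + 6·0.1269 + 42·0.1431
 = 0 + 0 + 0.5499 + 4.3407 + 0.7614 + 6.0102
 = 11.6622

11.6622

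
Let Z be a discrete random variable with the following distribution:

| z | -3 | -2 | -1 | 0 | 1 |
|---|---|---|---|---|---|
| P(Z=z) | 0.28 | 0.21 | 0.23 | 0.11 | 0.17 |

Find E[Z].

E[Z] = Σ z·P(Z=z)
 = (-3)·0.28 + (-2)·0.21 + (-1)·0.23 + 0·0.11 + 1·0.17
 = (-0.84) + (-0.42) + (-0.23) + 0 + 0.17
 = -1.32

-1.32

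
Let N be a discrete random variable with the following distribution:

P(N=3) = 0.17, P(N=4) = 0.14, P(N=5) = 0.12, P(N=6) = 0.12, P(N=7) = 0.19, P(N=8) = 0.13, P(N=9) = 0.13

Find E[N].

E[N] = Σ n·P(N=n)
 = 3·0.17 + 4·0.14 + 5·0.12 + 6·0.12 + 7·0.19 + 8·0.13 + 9·0.13
 = 0.51 + 0.56 + 0.6 + 0.72 + 1.33 + 1.04 + 1.17
 = 5.93

5.93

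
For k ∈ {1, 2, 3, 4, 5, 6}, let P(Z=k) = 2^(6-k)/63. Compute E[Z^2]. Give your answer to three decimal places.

E[Z^2] = Σ z^2·P(Z=z)
 = 1·32/63 + 4·16/63 + 9·8/63 + 16·4/63 + 25·2/63 + 36·1/63
 = 32/63 + 64/63 + 8/7 + 64/63 + 50/63 + 4/7
 = 106/21

5.048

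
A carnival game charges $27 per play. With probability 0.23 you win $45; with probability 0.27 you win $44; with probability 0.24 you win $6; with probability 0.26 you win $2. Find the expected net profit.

-2.81

E[payout] = 45·0.23 + 44·0.27 + 6·0.24 + 2·0.26
 = 10.35 + 11.88 + 1.44 + 0.52
 = 24.19
Net = 24.19 - 27 = -2.81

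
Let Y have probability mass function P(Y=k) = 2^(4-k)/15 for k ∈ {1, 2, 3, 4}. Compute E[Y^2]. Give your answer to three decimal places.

E[Y^2] = Σ y^2·P(Y=y)
 = 1·8/15 + 4·4/15 + 9·2/15 + 16·1/15
 = 8/15 + 16/15 + 6/5 + 16/15
 = 58/15

3.867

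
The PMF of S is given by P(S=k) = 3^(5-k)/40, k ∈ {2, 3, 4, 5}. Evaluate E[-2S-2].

-6.9

E[-2S-2] = Σ (-2s-2)·P(S=s)
 = (-6)·27/40 + (-8)·9/40 + (-10)·3/40 + (-12)·1/40
 = (-81/20) + (-9/5) + (-3/4) + (-3/10)
 = -69/10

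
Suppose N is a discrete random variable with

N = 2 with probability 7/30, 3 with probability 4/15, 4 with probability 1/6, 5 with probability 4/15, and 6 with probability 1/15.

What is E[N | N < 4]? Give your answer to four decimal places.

P(N < 4) = 7/30 + 4/15 = 1/2.
E[N | N < 4] = [2·7/30 + 3·4/15] / (1/2)
 = 19/15 / (1/2)
 = 38/15

2.5333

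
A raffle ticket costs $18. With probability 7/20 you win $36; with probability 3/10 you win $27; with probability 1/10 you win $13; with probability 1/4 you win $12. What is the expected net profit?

E[payout] = 36·7/20 + 27·3/10 + 13·1/10 + 12·1/4
 = 63/5 + 81/10 + 13/10 + 3
 = 25
Net = 25 - 18 = 7

7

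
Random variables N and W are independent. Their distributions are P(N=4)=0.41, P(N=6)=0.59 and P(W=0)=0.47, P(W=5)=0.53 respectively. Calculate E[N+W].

E[N+W] = Σ_n Σ_w (n+w) · P(N=n)P(W=w)
 = 4·0.1927 + 9·0.2173 + 6·0.2773 + 11·0.3127
 = 0.7708 + 1.9557 + 1.6638 + 3.4397
 = 7.83

7.83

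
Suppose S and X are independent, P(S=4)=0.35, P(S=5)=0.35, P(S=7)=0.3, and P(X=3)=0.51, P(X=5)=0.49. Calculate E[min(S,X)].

E[min(S,X)] = Σ_s Σ_x min(s,x) · P(S=s)P(X=x)
 = 3·0.1785 + 4·0.1715 + 3·0.1785 + 5·0.1715 + 3·0.153 + 5·0.147
 = 0.5355 + 0.686 + 0.5355 + 0.8575 + 0.459 + 0.735
 = 3.8085

3.8085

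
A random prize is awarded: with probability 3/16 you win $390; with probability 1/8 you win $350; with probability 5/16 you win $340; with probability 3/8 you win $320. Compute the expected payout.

343.125

E[payout] = 390·3/16 + 350·1/8 + 340·5/16 + 320·3/8
 = 585/8 + 175/4 + 425/4 + 120
 = 2745/8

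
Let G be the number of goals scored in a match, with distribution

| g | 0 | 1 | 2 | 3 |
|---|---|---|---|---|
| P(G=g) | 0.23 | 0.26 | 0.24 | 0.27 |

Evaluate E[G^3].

E[G^3] = Σ g^3·P(G=g)
 = 0·0.23 + 1·0.26 + 8·0.24 + 27·0.27
 = 0 + 0.26 + 1.92 + 7.29
 = 9.47

9.47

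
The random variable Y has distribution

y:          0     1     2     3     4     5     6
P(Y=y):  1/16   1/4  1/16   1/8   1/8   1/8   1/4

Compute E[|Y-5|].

E[|Y-5|] = Σ |y-5|·P(Y=y)
 = 5·1/16 + 4·1/4 + 3·1/16 + 2·1/8 + 1·1/8 + 0·1/8 + 1·1/4
 = 5/16 + 1 + 3/16 + 1/4 + 1/8 + 0 + 1/4
 = 17/8

2.125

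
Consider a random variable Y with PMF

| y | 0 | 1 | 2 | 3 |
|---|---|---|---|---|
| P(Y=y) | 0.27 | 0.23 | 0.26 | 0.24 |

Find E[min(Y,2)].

1.23

E[min(Y,2)] = Σ min(y,2)·P(Y=y)
 = 0·0.27 + 1·0.23 + 2·0.26 + 2·0.24
 = 0 + 0.23 + 0.52 + 0.48
 = 1.23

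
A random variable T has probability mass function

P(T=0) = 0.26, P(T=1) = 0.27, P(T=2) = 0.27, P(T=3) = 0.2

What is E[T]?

1.41

E[T] = Σ t·P(T=t)
 = 0·0.26 + 1·0.27 + 2·0.27 + 3·0.2
 = 0 + 0.27 + 0.54 + 0.6
 = 1.41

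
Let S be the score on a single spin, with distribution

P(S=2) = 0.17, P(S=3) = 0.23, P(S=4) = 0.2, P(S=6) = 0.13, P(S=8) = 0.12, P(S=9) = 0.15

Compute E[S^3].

219.24

E[S^3] = Σ s^3·P(S=s)
 = 8·0.17 + 27·0.23 + 64·0.2 + 216·0.13 + 512·0.12 + 729·0.15
 = 1.36 + 6.21 + 12.8 + 28.08 + 61.44 + 109.35
 = 219.24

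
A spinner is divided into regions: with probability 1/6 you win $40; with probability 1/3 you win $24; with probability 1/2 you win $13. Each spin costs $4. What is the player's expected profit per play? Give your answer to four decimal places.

17.1667

E[payout] = 40·1/6 + 24·1/3 + 13·1/2
 = 20/3 + 8 + 13/2
 = 127/6
Net = 127/6 - 4 = 103/6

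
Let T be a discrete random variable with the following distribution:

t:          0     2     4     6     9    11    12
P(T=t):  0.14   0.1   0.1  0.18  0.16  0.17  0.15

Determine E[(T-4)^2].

25.29

E[(T-4)^2] = Σ (t-4)^2·P(T=t)
 = 16·0.14 + 4·0.1 + 0·0.1 + 4·0.18 + 25·0.16 + 49·0.17 + 64·0.15
 = 2.24 + 0.4 + 0 + 0.72 + 4 + 8.33 + 9.6
 = 25.29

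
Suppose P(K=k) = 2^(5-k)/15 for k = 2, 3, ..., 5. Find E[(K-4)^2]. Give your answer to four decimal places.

2.4667

E[(K-4)^2] = Σ (k-4)^2·P(K=k)
 = 4·8/15 + 1·4/15 + 0·2/15 + 1·1/15
 = 32/15 + 4/15 + 0 + 1/15
 = 37/15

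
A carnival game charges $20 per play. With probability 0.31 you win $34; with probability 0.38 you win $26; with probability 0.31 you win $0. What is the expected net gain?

E[payout] = 34·0.31 + 26·0.38 + 0·0.31
 = 10.54 + 9.88 + 0
 = 20.42
Net = 20.42 - 20 = 0.42

0.42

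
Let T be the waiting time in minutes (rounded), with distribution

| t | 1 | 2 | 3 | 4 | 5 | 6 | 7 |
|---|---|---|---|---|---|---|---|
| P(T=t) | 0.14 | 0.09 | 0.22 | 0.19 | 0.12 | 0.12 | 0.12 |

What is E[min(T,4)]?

E[min(T,4)] = Σ min(t,4)·P(T=t)
 = 1·0.14 + 2·0.09 + 3·0.22 + 4·0.19 + 4·0.12 + 4·0.12 + 4·0.12
 = 0.14 + 0.18 + 0.66 + 0.76 + 0.48 + 0.48 + 0.48
 = 3.18

3.18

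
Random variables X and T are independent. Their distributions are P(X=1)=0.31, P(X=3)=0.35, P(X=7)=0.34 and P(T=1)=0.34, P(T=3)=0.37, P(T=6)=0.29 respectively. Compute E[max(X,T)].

4.7234

E[max(X,T)] = Σ_x Σ_t max(x,t) · P(X=x)P(T=t)
 = 1·0.1054 + 3·0.1147 + 6·0.0899 + 3·0.119 + 3·0.1295 + 6·0.1015 + 7·0.1156 + 7·0.1258 + 7·0.0986
 = 0.1054 + 0.3441 + 0.5394 + 0.357 + 0.3885 + 0.609 + 0.8092 + 0.8806 + 0.6902
 = 4.7234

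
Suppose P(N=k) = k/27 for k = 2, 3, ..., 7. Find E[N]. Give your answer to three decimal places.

5.148

E[N] = Σ n·P(N=n)
 = 2·2/27 + 3·1/9 + 4·4/27 + 5·5/27 + 6·2/9 + 7·7/27
 = 4/27 + 1/3 + 16/27 + 25/27 + 4/3 + 49/27
 = 139/27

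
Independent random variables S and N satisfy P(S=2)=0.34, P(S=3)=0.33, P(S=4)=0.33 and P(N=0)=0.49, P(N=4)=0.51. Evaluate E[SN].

E[SN] = Σ_s Σ_n sn · P(S=s)P(N=n)
 = 0·0.1666 + 8·0.1734 + 0·0.1617 + 12·0.1683 + 0·0.1617 + 16·0.1683
 = 0 + 1.3872 + 0 + 2.0196 + 0 + 2.6928
 = 6.0996

6.0996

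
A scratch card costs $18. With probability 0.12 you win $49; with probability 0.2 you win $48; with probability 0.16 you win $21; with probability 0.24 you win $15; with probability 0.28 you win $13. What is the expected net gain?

E[payout] = 49·0.12 + 48·0.2 + 21·0.16 + 15·0.24 + 13·0.28
 = 5.88 + 9.6 + 3.36 + 3.6 + 3.64
 = 26.08
Net = 26.08 - 18 = 8.08

8.08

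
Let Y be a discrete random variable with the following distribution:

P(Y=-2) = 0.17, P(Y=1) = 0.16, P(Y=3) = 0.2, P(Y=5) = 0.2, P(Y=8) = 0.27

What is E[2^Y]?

77.4825

E[2^Y] = Σ 2^y·P(Y=y)
 = 0.25·0.17 + 2·0.16 + 8·0.2 + 32·0.2 + 256·0.27
 = 0.0425 + 0.32 + 1.6 + 6.4 + 69.12
 = 77.4825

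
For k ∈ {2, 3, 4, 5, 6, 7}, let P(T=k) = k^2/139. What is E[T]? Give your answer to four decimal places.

E[T] = Σ t·P(T=t)
 = 2·4/139 + 3·9/139 + 4·16/139 + 5·25/139 + 6·36/139 + 7·49/139
 = 8/139 + 27/139 + 64/139 + 125/139 + 216/139 + 343/139
 = 783/139

5.6331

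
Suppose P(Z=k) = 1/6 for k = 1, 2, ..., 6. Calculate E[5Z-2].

E[5Z-2] = Σ (5z-2)·P(Z=z)
 = 3·1/6 + 8·1/6 + 13·1/6 + 18·1/6 + 23·1/6 + 28·1/6
 = 1/2 + 4/3 + 13/6 + 3 + 23/6 + 14/3
 = 31/2

15.5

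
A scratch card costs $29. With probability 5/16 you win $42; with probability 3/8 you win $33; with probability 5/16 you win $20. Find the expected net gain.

2.75

E[payout] = 42·5/16 + 33·3/8 + 20·5/16
 = 105/8 + 99/8 + 25/4
 = 127/4
Net = 127/4 - 29 = 11/4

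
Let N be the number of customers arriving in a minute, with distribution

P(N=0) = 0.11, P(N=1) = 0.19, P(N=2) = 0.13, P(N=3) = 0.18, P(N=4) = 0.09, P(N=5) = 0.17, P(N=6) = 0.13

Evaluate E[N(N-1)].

E[N(N-1)] = Σ n(n-1)·P(N=n)
 = 0·0.11 + 0·0.19 + 2·0.13 + 6·0.18 + 12·0.09 + 20·0.17 + 30·0.13
 = 0 + 0 + 0.26 + 1.08 + 1.08 + 3.4 + 3.9
 = 9.72

9.72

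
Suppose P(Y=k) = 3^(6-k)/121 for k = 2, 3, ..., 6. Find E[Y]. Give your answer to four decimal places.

2.4793

E[Y] = Σ y·P(Y=y)
 = 2·81/121 + 3·27/121 + 4·9/121 + 5·3/121 + 6·1/121
 = 162/121 + 81/121 + 36/121 + 15/121 + 6/121
 = 300/121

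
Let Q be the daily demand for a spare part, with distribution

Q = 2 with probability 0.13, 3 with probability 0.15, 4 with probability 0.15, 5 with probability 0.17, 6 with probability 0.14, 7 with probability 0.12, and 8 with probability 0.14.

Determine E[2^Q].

69.72

E[2^Q] = Σ 2^q·P(Q=q)
 = 4·0.13 + 8·0.15 + 16·0.15 + 32·0.17 + 64·0.14 + 128·0.12 + 256·0.14
 = 0.52 + 1.2 + 2.4 + 5.44 + 8.96 + 15.36 + 35.84
 = 69.72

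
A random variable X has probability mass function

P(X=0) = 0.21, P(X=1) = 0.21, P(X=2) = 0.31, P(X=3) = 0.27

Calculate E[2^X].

E[2^X] = Σ 2^x·P(X=x)
 = 1·0.21 + 2·0.21 + 4·0.31 + 8·0.27
 = 0.21 + 0.42 + 1.24 + 2.16
 = 4.03

4.03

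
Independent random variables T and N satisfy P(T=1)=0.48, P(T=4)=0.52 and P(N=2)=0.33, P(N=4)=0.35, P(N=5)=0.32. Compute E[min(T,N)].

E[min(T,N)] = Σ_t Σ_n min(t,n) · P(T=t)P(N=n)
 = 1·0.1584 + 1·0.168 + 1·0.1536 + 2·0.1716 + 4·0.182 + 4·0.1664
 = 0.1584 + 0.168 + 0.1536 + 0.3432 + 0.728 + 0.6656
 = 2.2168

2.2168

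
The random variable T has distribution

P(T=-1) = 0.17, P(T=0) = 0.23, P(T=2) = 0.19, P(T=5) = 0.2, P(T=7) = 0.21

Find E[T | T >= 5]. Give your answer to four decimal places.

P(T >= 5) = 0.2 + 0.21 = 0.41.
E[T | T >= 5] = [5·0.2 + 7·0.21] / 0.41
 = 2.47 / 0.41
 = 247/41

6.0244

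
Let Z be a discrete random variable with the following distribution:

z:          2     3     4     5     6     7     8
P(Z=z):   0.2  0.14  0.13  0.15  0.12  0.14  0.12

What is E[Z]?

4.75

E[Z] = Σ z·P(Z=z)
 = 2·0.2 + 3·0.14 + 4·0.13 + 5·0.15 + 6·0.12 + 7·0.14 + 8·0.12
 = 0.4 + 0.42 + 0.52 + 0.75 + 0.72 + 0.98 + 0.96
 = 4.75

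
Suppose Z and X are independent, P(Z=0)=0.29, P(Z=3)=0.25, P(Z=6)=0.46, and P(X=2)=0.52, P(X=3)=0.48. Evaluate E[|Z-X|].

2.4684

E[|Z-X|] = Σ_z Σ_x |z-x| · P(Z=z)P(X=x)
 = 2·0.1508 + 3·0.1392 + 1·0.13 + 0·0.12 + 4·0.2392 + 3·0.2208
 = 0.3016 + 0.4176 + 0.13 + 0 + 0.9568 + 0.6624
 = 2.4684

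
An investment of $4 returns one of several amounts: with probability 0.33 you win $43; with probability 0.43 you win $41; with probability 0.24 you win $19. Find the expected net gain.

E[payout] = 43·0.33 + 41·0.43 + 19·0.24
 = 14.19 + 17.63 + 4.56
 = 36.38
Net = 36.38 - 4 = 32.38

32.38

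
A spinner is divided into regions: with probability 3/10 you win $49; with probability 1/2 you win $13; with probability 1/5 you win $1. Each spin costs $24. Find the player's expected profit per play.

-2.6

E[payout] = 49·3/10 + 13·1/2 + 1·1/5
 = 147/10 + 13/2 + 1/5
 = 107/5
Net = 107/5 - 24 = -13/5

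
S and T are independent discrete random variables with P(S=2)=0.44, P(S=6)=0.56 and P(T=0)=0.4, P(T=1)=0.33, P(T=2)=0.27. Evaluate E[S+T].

E[S+T] = Σ_s Σ_t (s+t) · P(S=s)P(T=t)
 = 2·0.176 + 3·0.1452 + 4·0.1188 + 6·0.224 + 7·0.1848 + 8·0.1512
 = 0.352 + 0.4356 + 0.4752 + 1.344 + 1.2936 + 1.2096
 = 5.11

5.11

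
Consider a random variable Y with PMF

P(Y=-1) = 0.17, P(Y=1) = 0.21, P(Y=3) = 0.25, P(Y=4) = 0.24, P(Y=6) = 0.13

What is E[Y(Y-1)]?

8.62

E[Y(Y-1)] = Σ y(y-1)·P(Y=y)
 = 2·0.17 + 0·0.21 + 6·0.25 + 12·0.24 + 30·0.13
 = 0.34 + 0 + 1.5 + 2.88 + 3.9
 = 8.62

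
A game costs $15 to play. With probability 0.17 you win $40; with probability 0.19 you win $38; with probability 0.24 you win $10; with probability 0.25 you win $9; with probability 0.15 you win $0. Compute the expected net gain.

3.67

E[payout] = 40·0.17 + 38·0.19 + 10·0.24 + 9·0.25 + 0·0.15
 = 6.8 + 7.22 + 2.4 + 2.25 + 0
 = 18.67
Net = 18.67 - 15 = 3.67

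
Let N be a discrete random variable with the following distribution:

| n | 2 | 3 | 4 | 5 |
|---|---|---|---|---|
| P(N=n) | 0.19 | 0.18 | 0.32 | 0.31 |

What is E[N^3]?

65.61

E[N^3] = Σ n^3·P(N=n)
 = 8·0.19 + 27·0.18 + 64·0.32 + 125·0.31
 = 1.52 + 4.86 + 20.48 + 38.75
 = 65.61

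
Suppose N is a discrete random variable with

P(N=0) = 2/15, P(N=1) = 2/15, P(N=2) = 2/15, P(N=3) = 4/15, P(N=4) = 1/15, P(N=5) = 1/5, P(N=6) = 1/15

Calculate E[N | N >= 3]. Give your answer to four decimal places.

P(N >= 3) = 4/15 + 1/15 + 1/5 + 1/15 = 3/5.
E[N | N >= 3] = [3·4/15 + 4·1/15 + 5·1/5 + 6·1/15] / (3/5)
 = 37/15 / (3/5)
 = 37/9

4.1111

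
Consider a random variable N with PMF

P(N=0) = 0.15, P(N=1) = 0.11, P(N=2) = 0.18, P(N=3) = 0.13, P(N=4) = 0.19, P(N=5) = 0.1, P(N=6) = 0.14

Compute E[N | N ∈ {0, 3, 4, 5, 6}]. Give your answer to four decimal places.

P(N ∈ {0, 3, 4, 5, 6}) = 0.15 + 0.13 + 0.19 + 0.1 + 0.14 = 0.71.
E[N | N ∈ {0, 3, 4, 5, 6}] = [0·0.15 + 3·0.13 + 4·0.19 + 5·0.1 + 6·0.14] / 0.71
 = 2.49 / 0.71
 = 249/71

3.5070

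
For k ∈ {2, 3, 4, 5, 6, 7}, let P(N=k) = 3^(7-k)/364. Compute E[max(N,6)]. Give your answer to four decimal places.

E[max(N,6)] = Σ max(n,6)·P(N=n)
 = 6·243/364 + 6·81/364 + 6·27/364 + 6·9/364 + 6·3/364 + 7·1/364
 = 729/182 + 243/182 + 81/182 + 27/182 + 9/182 + 1/52
 = 2185/364

6.0027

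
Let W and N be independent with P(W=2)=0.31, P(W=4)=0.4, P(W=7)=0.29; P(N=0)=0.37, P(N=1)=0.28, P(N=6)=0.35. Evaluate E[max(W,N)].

4.964

E[max(W,N)] = Σ_w Σ_n max(w,n) · P(W=w)P(N=n)
 = 2·0.1147 + 2·0.0868 + 6·0.1085 + 4·0.148 + 4·0.112 + 6·0.14 + 7·0.1073 + 7·0.0812 + 7·0.1015
 = 0.2294 + 0.1736 + 0.651 + 0.592 + 0.448 + 0.84 + 0.7511 + 0.5684 + 0.7105
 = 4.964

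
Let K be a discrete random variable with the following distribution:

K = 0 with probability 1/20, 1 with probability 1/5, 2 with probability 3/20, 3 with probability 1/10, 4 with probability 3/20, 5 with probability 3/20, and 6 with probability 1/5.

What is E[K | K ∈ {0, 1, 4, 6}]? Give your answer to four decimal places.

3.3333

P(K ∈ {0, 1, 4, 6}) = 1/20 + 1/5 + 3/20 + 1/5 = 3/5.
E[K | K ∈ {0, 1, 4, 6}] = [0·1/20 + 1·1/5 + 4·3/20 + 6·1/5] / (3/5)
 = 2 / (3/5)
 = 10/3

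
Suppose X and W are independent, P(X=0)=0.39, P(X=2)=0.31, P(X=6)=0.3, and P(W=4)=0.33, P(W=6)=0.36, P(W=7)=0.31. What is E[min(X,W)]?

2.222

E[min(X,W)] = Σ_x Σ_w min(x,w) · P(X=x)P(W=w)
 = 0·0.1287 + 0·0.1404 + 0·0.1209 + 2·0.1023 + 2·0.1116 + 2·0.0961 + 4·0.099 + 6·0.108 + 6·0.093
 = 0 + 0 + 0 + 0.2046 + 0.2232 + 0.1922 + 0.396 + 0.648 + 0.558
 = 2.222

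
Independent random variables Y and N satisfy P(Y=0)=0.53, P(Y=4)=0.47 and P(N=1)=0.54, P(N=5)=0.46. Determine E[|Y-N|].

2.4828

E[|Y-N|] = Σ_y Σ_n |y-n| · P(Y=y)P(N=n)
 = 1·0.2862 + 5·0.2438 + 3·0.2538 + 1·0.2162
 = 0.2862 + 1.219 + 0.7614 + 0.2162
 = 2.4828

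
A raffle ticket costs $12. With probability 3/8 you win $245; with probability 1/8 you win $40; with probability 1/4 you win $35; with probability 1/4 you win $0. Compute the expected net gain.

E[payout] = 245·3/8 + 40·1/8 + 35·1/4 + 0·1/4
 = 735/8 + 5 + 35/4 + 0
 = 845/8
Net = 845/8 - 12 = 749/8

93.625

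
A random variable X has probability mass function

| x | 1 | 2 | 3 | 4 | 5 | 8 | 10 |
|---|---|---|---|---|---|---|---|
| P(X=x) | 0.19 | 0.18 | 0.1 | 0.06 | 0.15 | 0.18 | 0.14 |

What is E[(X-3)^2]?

12.96

E[(X-3)^2] = Σ (x-3)^2·P(X=x)
 = 4·0.19 + 1·0.18 + 0·0.1 + 1·0.06 + 4·0.15 + 25·0.18 + 49·0.14
 = 0.76 + 0.18 + 0 + 0.06 + 0.6 + 4.5 + 6.86
 = 12.96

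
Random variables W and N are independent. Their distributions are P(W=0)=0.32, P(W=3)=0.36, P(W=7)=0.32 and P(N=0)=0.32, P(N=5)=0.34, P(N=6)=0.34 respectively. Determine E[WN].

12.4168

E[WN] = Σ_w Σ_n wn · P(W=w)P(N=n)
 = 0·0.1024 + 0·0.1088 + 0·0.1088 + 0·0.1152 + 15·0.1224 + 18·0.1224 + 0·0.1024 + 35·0.1088 + 42·0.1088
 = 0 + 0 + 0 + 0 + 1.836 + 2.2032 + 0 + 3.808 + 4.5696
 = 12.4168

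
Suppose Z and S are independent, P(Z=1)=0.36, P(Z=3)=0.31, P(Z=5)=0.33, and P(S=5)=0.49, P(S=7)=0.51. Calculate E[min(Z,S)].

E[min(Z,S)] = Σ_z Σ_s min(z,s) · P(Z=z)P(S=s)
 = 1·0.1764 + 1·0.1836 + 3·0.1519 + 3·0.1581 + 5·0.1617 + 5·0.1683
 = 0.1764 + 0.1836 + 0.4557 + 0.4743 + 0.8085 + 0.8415
 = 2.94

2.94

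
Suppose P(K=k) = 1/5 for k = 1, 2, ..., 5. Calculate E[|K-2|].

1.4

E[|K-2|] = Σ |k-2|·P(K=k)
 = 1·1/5 + 0·1/5 + 1·1/5 + 2·1/5 + 3·1/5
 = 1/5 + 0 + 1/5 + 2/5 + 3/5
 = 7/5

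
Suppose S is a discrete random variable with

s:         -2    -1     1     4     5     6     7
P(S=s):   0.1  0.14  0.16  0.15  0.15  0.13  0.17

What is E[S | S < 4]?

P(S < 4) = 0.1 + 0.14 + 0.16 = 0.4.
E[S | S < 4] = [(-2)·0.1 + (-1)·0.14 + 1·0.16] / 0.4
 = -0.18 / 0.4
 = -9/20

-0.45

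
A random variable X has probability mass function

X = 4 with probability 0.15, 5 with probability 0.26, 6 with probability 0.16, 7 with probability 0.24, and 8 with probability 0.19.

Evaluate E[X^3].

256.26

E[X^3] = Σ x^3·P(X=x)
 = 64·0.15 + 125·0.26 + 216·0.16 + 343·0.24 + 512·0.19
 = 9.6 + 32.5 + 34.56 + 82.32 + 97.28
 = 256.26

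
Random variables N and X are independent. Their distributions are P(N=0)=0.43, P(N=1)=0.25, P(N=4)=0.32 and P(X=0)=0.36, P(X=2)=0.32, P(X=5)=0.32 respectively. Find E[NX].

3.4272

E[NX] = Σ_n Σ_x nx · P(N=n)P(X=x)
 = 0·0.1548 + 0·0.1376 + 0·0.1376 + 0·0.09 + 2·0.08 + 5·0.08 + 0·0.1152 + 8·0.1024 + 20·0.1024
 = 0 + 0 + 0 + 0 + 0.16 + 0.4 + 0 + 0.8192 + 2.048
 = 3.4272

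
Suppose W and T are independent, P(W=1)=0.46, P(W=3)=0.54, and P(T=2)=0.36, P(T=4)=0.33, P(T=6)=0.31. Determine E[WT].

E[WT] = Σ_w Σ_t wt · P(W=w)P(T=t)
 = 2·0.1656 + 4·0.1518 + 6·0.1426 + 6·0.1944 + 12·0.1782 + 18·0.1674
 = 0.3312 + 0.6072 + 0.8556 + 1.1664 + 2.1384 + 3.0132
 = 8.112

8.112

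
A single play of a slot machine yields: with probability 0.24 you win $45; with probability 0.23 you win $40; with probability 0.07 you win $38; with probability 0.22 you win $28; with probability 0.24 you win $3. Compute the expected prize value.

29.54

E[payout] = 45·0.24 + 40·0.23 + 38·0.07 + 28·0.22 + 3·0.24
 = 10.8 + 9.2 + 2.66 + 6.16 + 0.72
 = 29.54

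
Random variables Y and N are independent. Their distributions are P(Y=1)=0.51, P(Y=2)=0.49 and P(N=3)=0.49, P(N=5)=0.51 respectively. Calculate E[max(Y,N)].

E[max(Y,N)] = Σ_y Σ_n max(y,n) · P(Y=y)P(N=n)
 = 3·0.2499 + 5·0.2601 + 3·0.2401 + 5·0.2499
 = 0.7497 + 1.3005 + 0.7203 + 1.2495
 = 4.02

4.02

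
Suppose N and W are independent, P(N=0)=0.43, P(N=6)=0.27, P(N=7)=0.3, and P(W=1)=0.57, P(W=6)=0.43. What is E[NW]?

E[NW] = Σ_n Σ_w nw · P(N=n)P(W=w)
 = 0·0.2451 + 0·0.1849 + 6·0.1539 + 36·0.1161 + 7·0.171 + 42·0.129
 = 0 + 0 + 0.9234 + 4.1796 + 1.197 + 5.418
 = 11.718

11.718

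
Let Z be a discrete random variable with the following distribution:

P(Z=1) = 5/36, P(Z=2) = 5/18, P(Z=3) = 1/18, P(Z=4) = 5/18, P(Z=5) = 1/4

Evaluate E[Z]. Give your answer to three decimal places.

E[Z] = Σ z·P(Z=z)
 = 1·5/36 + 2·5/18 + 3·1/18 + 4·5/18 + 5·1/4
 = 5/36 + 5/9 + 1/6 + 10/9 + 5/4
 = 29/9

3.222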